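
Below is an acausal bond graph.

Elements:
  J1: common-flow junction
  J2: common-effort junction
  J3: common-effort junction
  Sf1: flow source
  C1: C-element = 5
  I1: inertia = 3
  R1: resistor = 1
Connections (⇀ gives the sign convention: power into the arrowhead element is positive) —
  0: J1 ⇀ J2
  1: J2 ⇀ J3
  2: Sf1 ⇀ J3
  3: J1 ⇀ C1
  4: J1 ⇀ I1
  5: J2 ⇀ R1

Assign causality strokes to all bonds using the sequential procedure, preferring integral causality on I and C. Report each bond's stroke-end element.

#0 stroke→J1
#1 stroke→J3
#2 stroke→Sf1
#3 stroke→J1
#4 stroke→I1
#5 stroke→J2

β2 →Sf1  (Sf1 (Sf) sets flow on bond)
β1 →J3  (only one effort-in slot at J3)
β3 →J1  (C1: C, integral causality)
β4 →I1  (prefer integral on I1)
β0 →J1  (common-f at J1 fixed by 4)
β5 →J2  (J2: last free bond brings effort in)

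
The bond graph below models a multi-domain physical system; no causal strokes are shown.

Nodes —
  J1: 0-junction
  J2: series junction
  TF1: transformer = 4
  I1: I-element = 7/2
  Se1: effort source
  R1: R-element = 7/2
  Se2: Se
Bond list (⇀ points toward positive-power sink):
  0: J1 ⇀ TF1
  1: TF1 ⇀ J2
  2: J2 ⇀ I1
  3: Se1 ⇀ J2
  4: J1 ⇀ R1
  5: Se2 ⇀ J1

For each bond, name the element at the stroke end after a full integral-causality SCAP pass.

b0 →TF1
b1 →J2
b2 →I1
b3 →J2
b4 →R1
b5 →J1

b3 |J2  (Se1 fixes effort; stroke away)
b5 |J1  (source Se2 imposes e)
b0 |TF1  (0-jn J1 has e-setter on 5)
b4 |R1  (J1 effort already set via bond 5)
b1 |J2  (TF1: transformer flips bond 0)
b2 |I1  (J2: last free bond brings flow in)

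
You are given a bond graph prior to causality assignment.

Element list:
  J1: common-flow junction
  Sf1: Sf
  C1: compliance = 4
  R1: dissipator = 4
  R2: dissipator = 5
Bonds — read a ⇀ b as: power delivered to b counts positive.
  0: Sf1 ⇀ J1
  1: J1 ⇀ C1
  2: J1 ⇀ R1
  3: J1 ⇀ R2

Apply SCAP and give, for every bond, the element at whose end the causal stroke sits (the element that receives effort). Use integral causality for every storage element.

β0 stroke→Sf1  (Sf1 (Sf) sets flow on bond)
β1 stroke→J1  (common-f at J1 fixed by 0)
β2 stroke→J1  (1-jn J1 has f-setter on 0)
β3 stroke→J1  (J1 flow already set via bond 0)

β0 stroke→Sf1
β1 stroke→J1
β2 stroke→J1
β3 stroke→J1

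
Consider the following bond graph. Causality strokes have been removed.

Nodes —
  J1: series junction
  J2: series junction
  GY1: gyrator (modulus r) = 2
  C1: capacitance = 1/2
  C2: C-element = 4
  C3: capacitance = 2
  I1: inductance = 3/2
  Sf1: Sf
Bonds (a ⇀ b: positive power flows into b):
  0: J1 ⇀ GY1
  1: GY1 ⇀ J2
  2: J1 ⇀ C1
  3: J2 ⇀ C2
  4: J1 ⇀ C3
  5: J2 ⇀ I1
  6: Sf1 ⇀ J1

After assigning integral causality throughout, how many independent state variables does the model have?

4  (C1, C2, C3, I1 all integral)

β6 stroke→Sf1  (Sf1 fixes flow; stroke at Sf1)
β0 stroke→J1  (common-f at J1 fixed by 6)
β2 stroke→J1  (J1 flow already set via bond 6)
β4 stroke→J1  (J1: bond 6 brought flow, rest push out)
β1 stroke→J2  (through GY1, causality inverts; strokes same side of GY1)
β3 stroke→J2  (C2 outputs effort q/C2)
β5 stroke→I1  (J2 needs exactly one f-in)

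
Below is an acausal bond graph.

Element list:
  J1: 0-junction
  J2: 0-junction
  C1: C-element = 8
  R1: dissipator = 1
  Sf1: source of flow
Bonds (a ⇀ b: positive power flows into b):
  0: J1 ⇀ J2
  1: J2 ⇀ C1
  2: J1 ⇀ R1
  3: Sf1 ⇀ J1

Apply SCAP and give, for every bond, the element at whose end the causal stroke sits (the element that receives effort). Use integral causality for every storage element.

bond 0 stroke→J1
bond 1 stroke→J2
bond 2 stroke→R1
bond 3 stroke→Sf1

β3 stroke→Sf1  (Sf1 (Sf) sets flow on bond)
β1 stroke→J2  (C1 outputs effort q/C1)
β0 stroke→J1  (common-e at J2 fixed by 1)
β2 stroke→R1  (J1 effort already set via bond 0)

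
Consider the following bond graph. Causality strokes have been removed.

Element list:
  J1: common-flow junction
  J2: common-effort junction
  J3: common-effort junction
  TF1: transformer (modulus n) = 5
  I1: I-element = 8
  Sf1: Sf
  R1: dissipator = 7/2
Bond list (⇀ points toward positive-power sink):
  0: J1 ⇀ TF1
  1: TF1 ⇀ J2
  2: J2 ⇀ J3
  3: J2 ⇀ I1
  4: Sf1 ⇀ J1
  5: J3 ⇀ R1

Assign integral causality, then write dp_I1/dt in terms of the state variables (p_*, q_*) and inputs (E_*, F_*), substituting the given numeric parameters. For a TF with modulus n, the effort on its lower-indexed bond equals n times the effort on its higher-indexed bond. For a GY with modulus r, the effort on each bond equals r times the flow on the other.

bond 4 |Sf1  (Sf1 (Sf) sets flow on bond)
bond 0 |J1  (common-f at J1 fixed by 4)
bond 1 |TF1  (TF TF1: opposite of bond 0)
bond 3 |I1  (I1: I, integral causality)
bond 2 |J2  (J2: last free bond brings effort in)
bond 5 |J3  (closing 0-jn rule on J3)

dp_I1/dt = 35*F_Sf1/2 - 7*p_I1/16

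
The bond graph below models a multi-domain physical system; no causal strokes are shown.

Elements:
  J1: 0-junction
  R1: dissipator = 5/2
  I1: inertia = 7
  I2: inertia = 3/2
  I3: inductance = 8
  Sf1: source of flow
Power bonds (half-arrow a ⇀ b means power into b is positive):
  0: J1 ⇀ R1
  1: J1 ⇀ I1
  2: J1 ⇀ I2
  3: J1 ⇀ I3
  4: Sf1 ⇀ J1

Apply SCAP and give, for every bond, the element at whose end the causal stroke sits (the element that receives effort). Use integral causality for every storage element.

bond 0 →J1
bond 1 →I1
bond 2 →I2
bond 3 →I3
bond 4 →Sf1

#4 |Sf1  (Sf1 (Sf) sets flow on bond)
#1 |I1  (prefer integral on I1)
#2 |I2  (prefer integral on I2)
#3 |I3  (I3: I, integral causality)
#0 |J1  (closing 0-jn rule on J1)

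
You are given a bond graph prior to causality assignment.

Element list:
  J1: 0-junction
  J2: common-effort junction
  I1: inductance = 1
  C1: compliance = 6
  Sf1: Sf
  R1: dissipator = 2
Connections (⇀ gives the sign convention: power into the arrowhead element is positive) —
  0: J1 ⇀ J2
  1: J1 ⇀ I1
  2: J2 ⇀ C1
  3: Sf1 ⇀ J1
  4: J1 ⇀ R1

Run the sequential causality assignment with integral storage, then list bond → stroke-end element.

bond 3 stroke at Sf1  (Sf1 (Sf) sets flow on bond)
bond 1 stroke at I1  (I1 outputs flow p/I1)
bond 2 stroke at J2  (C1: C, integral causality)
bond 0 stroke at J1  (common-e at J2 fixed by 2)
bond 4 stroke at R1  (J1: bond 0 brought effort, rest push out)

β0 →J1
β1 →I1
β2 →J2
β3 →Sf1
β4 →R1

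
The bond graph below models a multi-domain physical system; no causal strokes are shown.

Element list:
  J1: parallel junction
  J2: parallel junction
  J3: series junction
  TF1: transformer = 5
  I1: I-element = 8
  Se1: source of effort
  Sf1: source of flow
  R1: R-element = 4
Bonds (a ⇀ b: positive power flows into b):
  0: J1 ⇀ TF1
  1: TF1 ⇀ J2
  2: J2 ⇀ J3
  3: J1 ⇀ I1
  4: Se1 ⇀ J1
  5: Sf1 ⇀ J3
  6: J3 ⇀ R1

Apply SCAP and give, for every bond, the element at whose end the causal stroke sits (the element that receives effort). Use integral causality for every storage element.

β0 |TF1
β1 |J2
β2 |J3
β3 |I1
β4 |J1
β5 |Sf1
β6 |J3

bond 4 stroke at J1  (source Se1 imposes e)
bond 5 stroke at Sf1  (Sf1: flow source, stroke at near end)
bond 0 stroke at TF1  (common-e at J1 fixed by 4)
bond 3 stroke at I1  (J1 effort already set via bond 4)
bond 2 stroke at J3  (J3 flow already set via bond 5)
bond 6 stroke at J3  (J3: bond 5 brought flow, rest push out)
bond 1 stroke at J2  (TF1 one-in-one-out from 0)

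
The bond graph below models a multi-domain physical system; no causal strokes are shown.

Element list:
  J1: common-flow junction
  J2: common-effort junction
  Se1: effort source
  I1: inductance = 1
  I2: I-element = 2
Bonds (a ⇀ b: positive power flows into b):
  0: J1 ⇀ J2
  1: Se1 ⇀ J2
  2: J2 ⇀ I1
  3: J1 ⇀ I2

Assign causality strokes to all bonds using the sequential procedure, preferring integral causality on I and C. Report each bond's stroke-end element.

bond 1 |J2  (Se1 (Se) sets effort on bond)
bond 0 |J1  (common-e at J2 fixed by 1)
bond 2 |I1  (0-jn J2 has e-setter on 1)
bond 3 |I2  (only one flow-in slot at J1)

bond 0 |J1
bond 1 |J2
bond 2 |I1
bond 3 |I2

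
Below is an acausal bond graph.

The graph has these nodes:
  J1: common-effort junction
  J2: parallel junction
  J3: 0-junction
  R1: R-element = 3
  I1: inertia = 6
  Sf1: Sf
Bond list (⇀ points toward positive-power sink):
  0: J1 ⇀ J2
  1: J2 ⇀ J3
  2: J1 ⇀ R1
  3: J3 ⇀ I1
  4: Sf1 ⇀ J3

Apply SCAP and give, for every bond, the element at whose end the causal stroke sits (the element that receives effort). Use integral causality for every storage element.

bond 0 →J2
bond 1 →J3
bond 2 →J1
bond 3 →I1
bond 4 →Sf1

bond 4 →Sf1  (source Sf1 imposes f)
bond 3 →I1  (prefer integral on I1)
bond 1 →J3  (only one effort-in slot at J3)
bond 0 →J2  (closing 0-jn rule on J2)
bond 2 →J1  (only one effort-in slot at J1)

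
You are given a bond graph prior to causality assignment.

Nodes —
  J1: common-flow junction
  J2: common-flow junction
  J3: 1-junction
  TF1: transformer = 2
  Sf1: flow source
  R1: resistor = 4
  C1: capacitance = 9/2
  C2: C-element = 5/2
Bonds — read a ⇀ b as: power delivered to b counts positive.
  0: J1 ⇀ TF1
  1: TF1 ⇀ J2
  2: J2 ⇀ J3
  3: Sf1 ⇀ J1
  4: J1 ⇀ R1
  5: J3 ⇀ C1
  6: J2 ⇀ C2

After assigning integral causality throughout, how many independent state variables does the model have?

2  (C1, C2 all integral)

β3 →Sf1  (Sf1: flow source, stroke at near end)
β0 →J1  (J1: bond 3 brought flow, rest push out)
β4 →J1  (common-f at J1 fixed by 3)
β1 →TF1  (TF1 one-in-one-out from 0)
β2 →J2  (J2: bond 1 brought flow, rest push out)
β6 →J2  (1-jn J2 has f-setter on 1)
β5 →J3  (1-jn J3 has f-setter on 2)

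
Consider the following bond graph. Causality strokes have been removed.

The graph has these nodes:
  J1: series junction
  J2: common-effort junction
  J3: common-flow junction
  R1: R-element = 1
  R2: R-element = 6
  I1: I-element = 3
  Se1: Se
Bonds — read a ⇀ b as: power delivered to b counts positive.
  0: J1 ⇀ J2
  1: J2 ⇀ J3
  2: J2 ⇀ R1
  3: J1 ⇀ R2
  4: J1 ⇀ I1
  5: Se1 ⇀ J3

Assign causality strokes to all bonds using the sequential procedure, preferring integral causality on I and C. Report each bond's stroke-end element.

bond 0 |J1
bond 1 |J2
bond 2 |R1
bond 3 |J1
bond 4 |I1
bond 5 |J3

β5 →J3  (Se1: effort source, stroke at far end)
β1 →J2  (J3: last free bond brings flow in)
β0 →J1  (J2: bond 1 brought effort, rest push out)
β2 →R1  (0-jn J2 has e-setter on 1)
β4 →I1  (I1: I, integral causality)
β3 →J1  (1-jn J1 has f-setter on 4)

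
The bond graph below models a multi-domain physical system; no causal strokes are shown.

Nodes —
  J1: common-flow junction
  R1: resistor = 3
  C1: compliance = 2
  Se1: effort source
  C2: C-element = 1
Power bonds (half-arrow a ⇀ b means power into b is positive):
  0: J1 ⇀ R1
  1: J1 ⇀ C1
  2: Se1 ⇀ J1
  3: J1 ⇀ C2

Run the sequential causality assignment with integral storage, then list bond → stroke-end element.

#0 →R1
#1 →J1
#2 →J1
#3 →J1

b2 |J1  (Se1 (Se) sets effort on bond)
b1 |J1  (C1 outputs effort q/C1)
b3 |J1  (C2 outputs effort q/C2)
b0 |R1  (only one flow-in slot at J1)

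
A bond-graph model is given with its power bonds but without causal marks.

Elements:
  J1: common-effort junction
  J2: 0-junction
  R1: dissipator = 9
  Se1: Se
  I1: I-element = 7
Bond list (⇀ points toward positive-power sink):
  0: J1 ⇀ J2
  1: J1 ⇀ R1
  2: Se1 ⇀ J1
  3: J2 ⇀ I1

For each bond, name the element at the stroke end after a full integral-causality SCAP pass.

β0 →J2
β1 →R1
β2 →J1
β3 →I1

b2 |J1  (Se1 (Se) sets effort on bond)
b0 |J2  (J1 effort already set via bond 2)
b1 |R1  (J1 effort already set via bond 2)
b3 |I1  (common-e at J2 fixed by 0)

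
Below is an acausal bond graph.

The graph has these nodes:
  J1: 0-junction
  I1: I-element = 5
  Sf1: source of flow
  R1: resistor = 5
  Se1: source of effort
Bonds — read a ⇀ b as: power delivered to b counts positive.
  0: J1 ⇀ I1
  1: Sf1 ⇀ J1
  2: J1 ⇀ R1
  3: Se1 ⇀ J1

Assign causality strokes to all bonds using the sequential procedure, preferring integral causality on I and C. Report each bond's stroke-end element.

β1 stroke at Sf1  (Sf1: flow source, stroke at near end)
β3 stroke at J1  (Se1: effort source, stroke at far end)
β0 stroke at I1  (J1: bond 3 brought effort, rest push out)
β2 stroke at R1  (common-e at J1 fixed by 3)

β0 |I1
β1 |Sf1
β2 |R1
β3 |J1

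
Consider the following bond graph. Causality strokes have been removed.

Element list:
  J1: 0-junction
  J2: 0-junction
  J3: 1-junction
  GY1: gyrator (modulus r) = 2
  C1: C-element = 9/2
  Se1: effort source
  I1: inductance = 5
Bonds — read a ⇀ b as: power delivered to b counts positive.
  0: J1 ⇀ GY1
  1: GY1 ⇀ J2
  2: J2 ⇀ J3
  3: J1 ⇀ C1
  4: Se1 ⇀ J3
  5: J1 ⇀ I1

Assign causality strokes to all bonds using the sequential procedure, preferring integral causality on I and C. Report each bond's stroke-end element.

β4 stroke at J3  (Se1: effort source, stroke at far end)
β2 stroke at J2  (J3: last free bond brings flow in)
β1 stroke at GY1  (J2: bond 2 brought effort, rest push out)
β0 stroke at GY1  (through GY1, causality inverts; strokes same side of GY1)
β3 stroke at J1  (C1 outputs effort q/C1)
β5 stroke at I1  (J1: bond 3 brought effort, rest push out)

b0 →GY1
b1 →GY1
b2 →J2
b3 →J1
b4 →J3
b5 →I1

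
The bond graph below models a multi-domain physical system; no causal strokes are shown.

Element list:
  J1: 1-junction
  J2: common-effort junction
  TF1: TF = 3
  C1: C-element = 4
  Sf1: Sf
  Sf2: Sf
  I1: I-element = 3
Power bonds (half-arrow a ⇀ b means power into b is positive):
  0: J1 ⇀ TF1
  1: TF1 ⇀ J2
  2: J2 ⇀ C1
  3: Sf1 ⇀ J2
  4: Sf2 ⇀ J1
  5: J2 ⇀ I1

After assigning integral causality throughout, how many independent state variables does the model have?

2  (C1, I1 all integral)

b3 →Sf1  (source Sf1 imposes f)
b4 →Sf2  (Sf2 (Sf) sets flow on bond)
b0 →J1  (common-f at J1 fixed by 4)
b1 →TF1  (through TF1, causality passes straight; one stroke at TF1)
b2 →J2  (C1: C, integral causality)
b5 →I1  (common-e at J2 fixed by 2)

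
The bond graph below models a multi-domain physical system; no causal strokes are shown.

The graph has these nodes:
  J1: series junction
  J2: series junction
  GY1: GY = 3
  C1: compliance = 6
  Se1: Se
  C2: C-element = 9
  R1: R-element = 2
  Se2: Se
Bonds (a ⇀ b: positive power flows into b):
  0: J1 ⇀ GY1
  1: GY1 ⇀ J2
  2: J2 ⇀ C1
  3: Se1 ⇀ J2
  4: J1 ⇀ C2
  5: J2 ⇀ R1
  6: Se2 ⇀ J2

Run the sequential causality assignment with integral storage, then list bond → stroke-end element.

β0 →GY1
β1 →GY1
β2 →J2
β3 →J2
β4 →J1
β5 →J2
β6 →J2

bond 3 →J2  (Se1 fixes effort; stroke away)
bond 6 →J2  (source Se2 imposes e)
bond 2 →J2  (prefer integral on C1)
bond 4 →J1  (C2 outputs effort q/C2)
bond 0 →GY1  (J1 needs exactly one f-in)
bond 1 →GY1  (GY1 both-in/both-out from 0)
bond 5 →J2  (1-jn J2 has f-setter on 1)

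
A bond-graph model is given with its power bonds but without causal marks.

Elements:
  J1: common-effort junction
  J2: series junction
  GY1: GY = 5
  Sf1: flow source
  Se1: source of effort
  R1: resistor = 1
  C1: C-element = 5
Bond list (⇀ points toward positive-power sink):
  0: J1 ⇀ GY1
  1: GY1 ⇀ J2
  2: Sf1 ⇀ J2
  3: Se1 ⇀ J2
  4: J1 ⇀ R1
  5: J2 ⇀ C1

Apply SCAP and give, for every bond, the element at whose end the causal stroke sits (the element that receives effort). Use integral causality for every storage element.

#2 →Sf1  (Sf1 fixes flow; stroke at Sf1)
#3 →J2  (Se1 (Se) sets effort on bond)
#1 →J2  (J2 flow already set via bond 2)
#5 →J2  (1-jn J2 has f-setter on 2)
#0 →J1  (GY1 both-in/both-out from 1)
#4 →R1  (J1: bond 0 brought effort, rest push out)

#0 stroke at J1
#1 stroke at J2
#2 stroke at Sf1
#3 stroke at J2
#4 stroke at R1
#5 stroke at J2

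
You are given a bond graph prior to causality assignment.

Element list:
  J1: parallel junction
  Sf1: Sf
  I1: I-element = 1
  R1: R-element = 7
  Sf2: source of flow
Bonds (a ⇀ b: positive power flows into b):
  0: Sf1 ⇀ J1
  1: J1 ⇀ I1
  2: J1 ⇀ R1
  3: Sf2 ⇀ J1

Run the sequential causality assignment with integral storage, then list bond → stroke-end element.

bond 0 →Sf1
bond 1 →I1
bond 2 →J1
bond 3 →Sf2

#0 stroke→Sf1  (source Sf1 imposes f)
#3 stroke→Sf2  (source Sf2 imposes f)
#1 stroke→I1  (I1: I, integral causality)
#2 stroke→J1  (closing 0-jn rule on J1)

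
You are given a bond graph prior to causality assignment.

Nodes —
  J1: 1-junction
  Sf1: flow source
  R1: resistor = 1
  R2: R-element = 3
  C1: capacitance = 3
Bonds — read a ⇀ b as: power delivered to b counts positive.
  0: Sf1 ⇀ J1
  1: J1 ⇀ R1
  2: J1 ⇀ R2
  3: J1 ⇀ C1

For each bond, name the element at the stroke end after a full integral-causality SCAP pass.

bond 0 |Sf1  (Sf1 fixes flow; stroke at Sf1)
bond 1 |J1  (J1 flow already set via bond 0)
bond 2 |J1  (1-jn J1 has f-setter on 0)
bond 3 |J1  (1-jn J1 has f-setter on 0)

β0 stroke at Sf1
β1 stroke at J1
β2 stroke at J1
β3 stroke at J1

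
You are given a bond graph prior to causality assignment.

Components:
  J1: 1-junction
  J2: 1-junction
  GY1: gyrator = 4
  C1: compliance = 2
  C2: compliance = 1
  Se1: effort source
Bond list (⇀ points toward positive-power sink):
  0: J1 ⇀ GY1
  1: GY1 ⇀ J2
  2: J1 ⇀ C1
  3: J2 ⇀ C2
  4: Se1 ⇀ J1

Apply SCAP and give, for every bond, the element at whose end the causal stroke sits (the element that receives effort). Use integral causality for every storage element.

β0 stroke→GY1
β1 stroke→GY1
β2 stroke→J1
β3 stroke→J2
β4 stroke→J1

b4 stroke at J1  (source Se1 imposes e)
b2 stroke at J1  (C1: C, integral causality)
b0 stroke at GY1  (only one flow-in slot at J1)
b1 stroke at GY1  (through GY1, causality inverts; strokes same side of GY1)
b3 stroke at J2  (J2: bond 1 brought flow, rest push out)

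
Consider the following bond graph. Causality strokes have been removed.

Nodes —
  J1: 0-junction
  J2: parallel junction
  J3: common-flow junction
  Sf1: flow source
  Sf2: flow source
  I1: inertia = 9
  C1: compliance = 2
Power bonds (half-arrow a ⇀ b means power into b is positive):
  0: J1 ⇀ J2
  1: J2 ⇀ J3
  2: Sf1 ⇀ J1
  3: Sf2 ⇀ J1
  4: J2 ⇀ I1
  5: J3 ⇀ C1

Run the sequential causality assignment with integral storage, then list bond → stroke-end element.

β0 →J1
β1 →J2
β2 →Sf1
β3 →Sf2
β4 →I1
β5 →J3

b2 stroke→Sf1  (Sf1 fixes flow; stroke at Sf1)
b3 stroke→Sf2  (Sf2: flow source, stroke at near end)
b0 stroke→J1  (closing 0-jn rule on J1)
b4 stroke→I1  (I1 integral (f out))
b1 stroke→J2  (only one effort-in slot at J2)
b5 stroke→J3  (1-jn J3 has f-setter on 1)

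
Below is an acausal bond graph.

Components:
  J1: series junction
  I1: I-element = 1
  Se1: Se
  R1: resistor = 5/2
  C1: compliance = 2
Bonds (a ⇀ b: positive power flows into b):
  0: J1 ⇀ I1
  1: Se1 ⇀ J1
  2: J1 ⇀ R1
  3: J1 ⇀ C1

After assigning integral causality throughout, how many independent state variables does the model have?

b1 →J1  (Se1 (Se) sets effort on bond)
b0 →I1  (I1: I, integral causality)
b2 →J1  (J1: bond 0 brought flow, rest push out)
b3 →J1  (J1 flow already set via bond 0)

2  (C1, I1 all integral)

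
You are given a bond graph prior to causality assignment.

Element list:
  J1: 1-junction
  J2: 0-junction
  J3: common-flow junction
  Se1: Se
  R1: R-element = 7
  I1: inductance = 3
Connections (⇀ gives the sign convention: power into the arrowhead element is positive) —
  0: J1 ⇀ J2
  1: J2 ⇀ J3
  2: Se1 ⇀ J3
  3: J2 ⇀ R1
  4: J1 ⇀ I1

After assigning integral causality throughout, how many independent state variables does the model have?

b2 →J3  (Se1: effort source, stroke at far end)
b1 →J2  (closing 1-jn rule on J3)
b0 →J1  (0-jn J2 has e-setter on 1)
b3 →R1  (common-e at J2 fixed by 1)
b4 →I1  (only one flow-in slot at J1)

1  (I1 all integral)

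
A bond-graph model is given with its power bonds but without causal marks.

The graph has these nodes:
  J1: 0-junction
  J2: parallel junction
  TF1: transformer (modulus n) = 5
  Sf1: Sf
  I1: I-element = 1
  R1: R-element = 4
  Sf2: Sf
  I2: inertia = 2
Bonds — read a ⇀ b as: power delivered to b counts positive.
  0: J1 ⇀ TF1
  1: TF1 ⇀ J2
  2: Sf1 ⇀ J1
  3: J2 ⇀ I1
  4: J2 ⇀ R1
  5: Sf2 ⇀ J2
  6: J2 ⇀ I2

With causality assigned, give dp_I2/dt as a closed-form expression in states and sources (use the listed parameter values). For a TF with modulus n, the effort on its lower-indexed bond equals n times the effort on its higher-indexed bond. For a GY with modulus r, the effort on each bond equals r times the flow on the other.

β2 stroke at Sf1  (Sf1 fixes flow; stroke at Sf1)
β5 stroke at Sf2  (Sf2: flow source, stroke at near end)
β0 stroke at J1  (closing 0-jn rule on J1)
β1 stroke at TF1  (TF1: transformer flips bond 0)
β3 stroke at I1  (I1 integral (f out))
β6 stroke at I2  (I2 integral (f out))
β4 stroke at J2  (only one effort-in slot at J2)

dp_I2/dt = 20*F_Sf1 + 4*F_Sf2 - 4*p_I1 - 2*p_I2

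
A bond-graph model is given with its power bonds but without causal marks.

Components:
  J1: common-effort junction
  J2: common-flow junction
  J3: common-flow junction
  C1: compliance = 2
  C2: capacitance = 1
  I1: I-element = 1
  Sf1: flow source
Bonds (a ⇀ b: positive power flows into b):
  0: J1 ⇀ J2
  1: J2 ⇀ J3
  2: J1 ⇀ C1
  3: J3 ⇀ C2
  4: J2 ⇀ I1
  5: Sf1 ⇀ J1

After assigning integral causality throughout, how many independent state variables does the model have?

3  (C1, C2, I1 all integral)

β5 stroke at Sf1  (Sf1 fixes flow; stroke at Sf1)
β2 stroke at J1  (C1: C, integral causality)
β0 stroke at J2  (0-jn J1 has e-setter on 2)
β3 stroke at J3  (C2: C, integral causality)
β1 stroke at J2  (J3: last free bond brings flow in)
β4 stroke at I1  (closing 1-jn rule on J2)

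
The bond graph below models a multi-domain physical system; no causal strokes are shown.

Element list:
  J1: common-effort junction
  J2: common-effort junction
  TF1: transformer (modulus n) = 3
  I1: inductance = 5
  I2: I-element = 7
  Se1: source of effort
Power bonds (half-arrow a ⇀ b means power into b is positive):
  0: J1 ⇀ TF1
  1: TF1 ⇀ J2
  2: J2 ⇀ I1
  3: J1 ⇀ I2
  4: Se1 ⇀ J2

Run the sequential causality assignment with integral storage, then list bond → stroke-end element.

β4 →J2  (source Se1 imposes e)
β1 →TF1  (0-jn J2 has e-setter on 4)
β2 →I1  (J2 effort already set via bond 4)
β0 →J1  (through TF1, causality passes straight; one stroke at TF1)
β3 →I2  (J1: bond 0 brought effort, rest push out)

bond 0 |J1
bond 1 |TF1
bond 2 |I1
bond 3 |I2
bond 4 |J2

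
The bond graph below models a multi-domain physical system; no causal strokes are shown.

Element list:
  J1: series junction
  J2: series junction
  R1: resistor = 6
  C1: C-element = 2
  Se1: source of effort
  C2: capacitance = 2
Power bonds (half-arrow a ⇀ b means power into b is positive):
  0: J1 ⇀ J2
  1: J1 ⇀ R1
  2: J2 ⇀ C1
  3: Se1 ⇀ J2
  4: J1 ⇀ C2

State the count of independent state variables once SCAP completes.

2  (C1, C2 all integral)

b3 |J2  (source Se1 imposes e)
b2 |J2  (C1 outputs effort q/C1)
b0 |J1  (J2: last free bond brings flow in)
b4 |J1  (C2 integral (e out))
b1 |R1  (only one flow-in slot at J1)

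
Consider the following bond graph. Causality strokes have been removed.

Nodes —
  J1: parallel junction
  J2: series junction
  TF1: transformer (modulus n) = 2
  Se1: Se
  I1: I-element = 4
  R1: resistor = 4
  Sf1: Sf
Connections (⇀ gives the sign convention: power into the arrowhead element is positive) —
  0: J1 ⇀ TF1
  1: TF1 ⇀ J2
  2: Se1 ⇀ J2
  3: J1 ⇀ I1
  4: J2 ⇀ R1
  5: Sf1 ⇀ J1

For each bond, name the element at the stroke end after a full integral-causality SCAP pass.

b2 →J2  (Se1 fixes effort; stroke away)
b5 →Sf1  (source Sf1 imposes f)
b3 →I1  (I1: I, integral causality)
b0 →J1  (J1 needs exactly one e-in)
b1 →TF1  (TF1: transformer flips bond 0)
b4 →J2  (J2 flow already set via bond 1)

#0 →J1
#1 →TF1
#2 →J2
#3 →I1
#4 →J2
#5 →Sf1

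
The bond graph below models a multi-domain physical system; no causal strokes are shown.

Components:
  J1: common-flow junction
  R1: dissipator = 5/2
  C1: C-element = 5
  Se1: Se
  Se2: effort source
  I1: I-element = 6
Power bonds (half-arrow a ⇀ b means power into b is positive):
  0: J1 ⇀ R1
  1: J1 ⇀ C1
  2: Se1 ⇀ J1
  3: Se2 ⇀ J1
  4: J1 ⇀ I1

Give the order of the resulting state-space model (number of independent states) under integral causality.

#2 →J1  (Se1 fixes effort; stroke away)
#3 →J1  (Se2 (Se) sets effort on bond)
#1 →J1  (C1: C, integral causality)
#4 →I1  (I1 integral (f out))
#0 →J1  (J1: bond 4 brought flow, rest push out)

2  (C1, I1 all integral)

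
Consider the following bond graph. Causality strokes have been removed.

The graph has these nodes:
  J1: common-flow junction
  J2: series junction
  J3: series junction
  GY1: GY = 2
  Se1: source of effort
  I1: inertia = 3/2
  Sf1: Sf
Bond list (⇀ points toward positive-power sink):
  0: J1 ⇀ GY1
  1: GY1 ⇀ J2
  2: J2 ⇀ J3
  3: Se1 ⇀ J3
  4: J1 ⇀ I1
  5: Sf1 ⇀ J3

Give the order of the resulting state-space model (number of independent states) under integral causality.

β3 stroke→J3  (Se1 (Se) sets effort on bond)
β5 stroke→Sf1  (source Sf1 imposes f)
β2 stroke→J3  (J3: bond 5 brought flow, rest push out)
β1 stroke→J2  (1-jn J2 has f-setter on 2)
β0 stroke→J1  (GY1 both-in/both-out from 1)
β4 stroke→I1  (J1: last free bond brings flow in)

1  (I1 all integral)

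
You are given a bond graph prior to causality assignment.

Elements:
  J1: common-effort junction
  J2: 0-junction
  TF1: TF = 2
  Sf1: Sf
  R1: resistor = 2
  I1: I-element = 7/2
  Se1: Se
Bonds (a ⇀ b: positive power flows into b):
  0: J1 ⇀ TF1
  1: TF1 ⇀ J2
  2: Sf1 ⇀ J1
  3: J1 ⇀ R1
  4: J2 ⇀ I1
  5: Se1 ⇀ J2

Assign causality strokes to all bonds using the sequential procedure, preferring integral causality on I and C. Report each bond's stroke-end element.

b2 →Sf1  (Sf1 (Sf) sets flow on bond)
b5 →J2  (Se1 fixes effort; stroke away)
b1 →TF1  (common-e at J2 fixed by 5)
b4 →I1  (J2: bond 5 brought effort, rest push out)
b0 →J1  (TF1: transformer flips bond 1)
b3 →R1  (J1 effort already set via bond 0)

bond 0 |J1
bond 1 |TF1
bond 2 |Sf1
bond 3 |R1
bond 4 |I1
bond 5 |J2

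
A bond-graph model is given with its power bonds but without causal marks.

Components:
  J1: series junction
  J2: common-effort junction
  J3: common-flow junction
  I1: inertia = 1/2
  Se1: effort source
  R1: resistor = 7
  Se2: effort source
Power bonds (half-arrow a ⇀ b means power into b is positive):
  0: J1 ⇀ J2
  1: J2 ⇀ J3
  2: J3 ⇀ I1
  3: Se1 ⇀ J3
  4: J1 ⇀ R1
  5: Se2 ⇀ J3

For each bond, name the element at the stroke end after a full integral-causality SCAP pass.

b3 |J3  (Se1: effort source, stroke at far end)
b5 |J3  (source Se2 imposes e)
b2 |I1  (I1: I, integral causality)
b1 |J3  (J3 flow already set via bond 2)
b0 |J2  (only one effort-in slot at J2)
b4 |J1  (J1: bond 0 brought flow, rest push out)

#0 |J2
#1 |J3
#2 |I1
#3 |J3
#4 |J1
#5 |J3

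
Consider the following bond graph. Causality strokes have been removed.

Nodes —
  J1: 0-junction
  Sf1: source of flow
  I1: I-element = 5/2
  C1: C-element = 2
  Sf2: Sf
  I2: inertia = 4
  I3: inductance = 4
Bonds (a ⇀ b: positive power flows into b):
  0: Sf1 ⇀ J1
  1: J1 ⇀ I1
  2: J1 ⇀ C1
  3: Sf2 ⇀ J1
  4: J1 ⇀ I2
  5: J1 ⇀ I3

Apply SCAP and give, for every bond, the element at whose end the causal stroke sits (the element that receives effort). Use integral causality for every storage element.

β0 stroke at Sf1  (source Sf1 imposes f)
β3 stroke at Sf2  (Sf2 (Sf) sets flow on bond)
β1 stroke at I1  (prefer integral on I1)
β2 stroke at J1  (C1: C, integral causality)
β4 stroke at I2  (common-e at J1 fixed by 2)
β5 stroke at I3  (J1: bond 2 brought effort, rest push out)

#0 stroke at Sf1
#1 stroke at I1
#2 stroke at J1
#3 stroke at Sf2
#4 stroke at I2
#5 stroke at I3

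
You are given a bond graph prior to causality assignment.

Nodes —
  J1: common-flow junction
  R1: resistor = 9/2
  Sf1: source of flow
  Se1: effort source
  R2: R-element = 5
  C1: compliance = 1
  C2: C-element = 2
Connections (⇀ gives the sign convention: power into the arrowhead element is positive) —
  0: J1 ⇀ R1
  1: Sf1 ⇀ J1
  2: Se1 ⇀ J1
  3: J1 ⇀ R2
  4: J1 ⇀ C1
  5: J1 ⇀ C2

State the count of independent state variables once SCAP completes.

bond 1 |Sf1  (source Sf1 imposes f)
bond 2 |J1  (Se1 fixes effort; stroke away)
bond 0 |J1  (J1: bond 1 brought flow, rest push out)
bond 3 |J1  (1-jn J1 has f-setter on 1)
bond 4 |J1  (J1: bond 1 brought flow, rest push out)
bond 5 |J1  (J1 flow already set via bond 1)

2  (C1, C2 all integral)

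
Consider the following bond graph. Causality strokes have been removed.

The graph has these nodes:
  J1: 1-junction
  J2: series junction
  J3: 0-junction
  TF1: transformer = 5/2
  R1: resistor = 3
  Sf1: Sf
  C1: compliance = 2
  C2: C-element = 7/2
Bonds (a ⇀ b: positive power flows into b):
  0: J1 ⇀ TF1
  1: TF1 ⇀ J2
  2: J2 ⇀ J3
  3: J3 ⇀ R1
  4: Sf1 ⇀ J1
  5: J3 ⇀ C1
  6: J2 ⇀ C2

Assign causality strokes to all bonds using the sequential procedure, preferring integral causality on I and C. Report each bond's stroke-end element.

bond 4 |Sf1  (Sf1 (Sf) sets flow on bond)
bond 0 |J1  (J1: bond 4 brought flow, rest push out)
bond 1 |TF1  (through TF1, causality passes straight; one stroke at TF1)
bond 2 |J2  (1-jn J2 has f-setter on 1)
bond 6 |J2  (J2: bond 1 brought flow, rest push out)
bond 5 |J3  (C1 outputs effort q/C1)
bond 3 |R1  (J3 effort already set via bond 5)

#0 stroke→J1
#1 stroke→TF1
#2 stroke→J2
#3 stroke→R1
#4 stroke→Sf1
#5 stroke→J3
#6 stroke→J2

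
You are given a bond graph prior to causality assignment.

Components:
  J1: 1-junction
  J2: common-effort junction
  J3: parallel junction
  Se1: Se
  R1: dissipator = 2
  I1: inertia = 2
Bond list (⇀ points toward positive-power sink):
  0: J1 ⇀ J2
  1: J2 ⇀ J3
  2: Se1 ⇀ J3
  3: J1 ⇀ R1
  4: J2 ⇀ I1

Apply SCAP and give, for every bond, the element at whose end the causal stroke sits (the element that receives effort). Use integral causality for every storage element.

β0 |J1
β1 |J2
β2 |J3
β3 |R1
β4 |I1

bond 2 stroke at J3  (source Se1 imposes e)
bond 1 stroke at J2  (J3 effort already set via bond 2)
bond 0 stroke at J1  (0-jn J2 has e-setter on 1)
bond 4 stroke at I1  (J2 effort already set via bond 1)
bond 3 stroke at R1  (closing 1-jn rule on J1)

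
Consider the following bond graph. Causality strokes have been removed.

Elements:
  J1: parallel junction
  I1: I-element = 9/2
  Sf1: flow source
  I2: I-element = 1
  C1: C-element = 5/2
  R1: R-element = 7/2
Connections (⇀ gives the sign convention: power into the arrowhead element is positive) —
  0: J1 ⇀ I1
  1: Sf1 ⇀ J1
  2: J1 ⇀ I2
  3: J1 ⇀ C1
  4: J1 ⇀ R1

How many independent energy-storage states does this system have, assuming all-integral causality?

3  (C1, I1, I2 all integral)

b1 stroke→Sf1  (Sf1 (Sf) sets flow on bond)
b0 stroke→I1  (I1: I, integral causality)
b2 stroke→I2  (I2 integral (f out))
b3 stroke→J1  (C1: C, integral causality)
b4 stroke→R1  (J1 effort already set via bond 3)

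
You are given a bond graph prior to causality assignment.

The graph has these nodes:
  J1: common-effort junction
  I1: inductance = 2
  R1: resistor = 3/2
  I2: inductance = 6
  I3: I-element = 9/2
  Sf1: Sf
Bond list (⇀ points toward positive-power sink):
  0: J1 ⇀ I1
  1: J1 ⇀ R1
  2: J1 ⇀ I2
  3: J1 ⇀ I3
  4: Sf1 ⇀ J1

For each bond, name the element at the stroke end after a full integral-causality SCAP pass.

β0 |I1
β1 |J1
β2 |I2
β3 |I3
β4 |Sf1

#4 |Sf1  (source Sf1 imposes f)
#0 |I1  (I1 outputs flow p/I1)
#2 |I2  (prefer integral on I2)
#3 |I3  (prefer integral on I3)
#1 |J1  (closing 0-jn rule on J1)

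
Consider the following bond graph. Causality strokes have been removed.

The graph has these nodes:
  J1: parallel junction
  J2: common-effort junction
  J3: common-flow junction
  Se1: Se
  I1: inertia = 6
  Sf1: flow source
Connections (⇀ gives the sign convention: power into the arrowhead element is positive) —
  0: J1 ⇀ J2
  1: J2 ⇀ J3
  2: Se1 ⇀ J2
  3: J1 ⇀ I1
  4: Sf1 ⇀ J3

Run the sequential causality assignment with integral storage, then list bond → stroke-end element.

#0 stroke→J1
#1 stroke→J3
#2 stroke→J2
#3 stroke→I1
#4 stroke→Sf1

#2 |J2  (source Se1 imposes e)
#4 |Sf1  (Sf1 fixes flow; stroke at Sf1)
#0 |J1  (J2: bond 2 brought effort, rest push out)
#1 |J3  (0-jn J2 has e-setter on 2)
#3 |I1  (J1 effort already set via bond 0)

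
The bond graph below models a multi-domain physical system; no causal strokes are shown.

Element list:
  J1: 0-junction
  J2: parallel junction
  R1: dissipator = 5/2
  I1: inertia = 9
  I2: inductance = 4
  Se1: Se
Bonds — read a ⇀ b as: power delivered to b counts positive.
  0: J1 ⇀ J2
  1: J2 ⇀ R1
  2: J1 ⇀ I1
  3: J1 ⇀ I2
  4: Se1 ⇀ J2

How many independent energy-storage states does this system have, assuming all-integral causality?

b4 stroke→J2  (Se1 (Se) sets effort on bond)
b0 stroke→J1  (0-jn J2 has e-setter on 4)
b1 stroke→R1  (common-e at J2 fixed by 4)
b2 stroke→I1  (common-e at J1 fixed by 0)
b3 stroke→I2  (J1: bond 0 brought effort, rest push out)

2  (I1, I2 all integral)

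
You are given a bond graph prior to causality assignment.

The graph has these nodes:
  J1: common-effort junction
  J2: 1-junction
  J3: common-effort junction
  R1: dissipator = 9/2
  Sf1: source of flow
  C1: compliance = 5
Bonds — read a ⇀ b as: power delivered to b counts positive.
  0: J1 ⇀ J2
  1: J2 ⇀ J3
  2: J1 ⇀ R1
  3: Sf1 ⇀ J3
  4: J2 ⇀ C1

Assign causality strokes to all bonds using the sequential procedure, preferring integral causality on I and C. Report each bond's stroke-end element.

β0 stroke at J2
β1 stroke at J3
β2 stroke at J1
β3 stroke at Sf1
β4 stroke at J2

β3 →Sf1  (Sf1 (Sf) sets flow on bond)
β1 →J3  (only one effort-in slot at J3)
β0 →J2  (J2 flow already set via bond 1)
β4 →J2  (1-jn J2 has f-setter on 1)
β2 →J1  (J1 needs exactly one e-in)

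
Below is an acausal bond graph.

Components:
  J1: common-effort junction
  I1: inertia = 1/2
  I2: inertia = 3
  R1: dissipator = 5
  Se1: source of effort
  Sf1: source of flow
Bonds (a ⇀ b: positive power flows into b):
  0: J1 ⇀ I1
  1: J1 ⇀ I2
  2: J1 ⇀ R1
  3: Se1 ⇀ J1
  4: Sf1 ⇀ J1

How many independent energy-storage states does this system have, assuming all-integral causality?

2  (I1, I2 all integral)

β3 |J1  (source Se1 imposes e)
β4 |Sf1  (Sf1 fixes flow; stroke at Sf1)
β0 |I1  (J1 effort already set via bond 3)
β1 |I2  (J1 effort already set via bond 3)
β2 |R1  (0-jn J1 has e-setter on 3)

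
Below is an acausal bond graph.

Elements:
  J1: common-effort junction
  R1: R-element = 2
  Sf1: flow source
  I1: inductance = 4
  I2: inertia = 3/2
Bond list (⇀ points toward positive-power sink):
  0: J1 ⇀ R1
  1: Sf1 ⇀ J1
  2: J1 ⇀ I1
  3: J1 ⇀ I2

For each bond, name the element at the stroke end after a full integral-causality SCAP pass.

b0 →J1
b1 →Sf1
b2 →I1
b3 →I2

bond 1 stroke at Sf1  (Sf1: flow source, stroke at near end)
bond 2 stroke at I1  (I1 outputs flow p/I1)
bond 3 stroke at I2  (prefer integral on I2)
bond 0 stroke at J1  (closing 0-jn rule on J1)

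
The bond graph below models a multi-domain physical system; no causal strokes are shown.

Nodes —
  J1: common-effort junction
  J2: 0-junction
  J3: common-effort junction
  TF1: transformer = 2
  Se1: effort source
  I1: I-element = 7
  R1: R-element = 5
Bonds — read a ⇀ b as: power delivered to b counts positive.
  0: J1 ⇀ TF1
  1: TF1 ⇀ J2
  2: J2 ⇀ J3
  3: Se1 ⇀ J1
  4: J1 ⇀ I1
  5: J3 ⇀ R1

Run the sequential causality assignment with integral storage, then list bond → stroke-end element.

bond 0 |TF1
bond 1 |J2
bond 2 |J3
bond 3 |J1
bond 4 |I1
bond 5 |R1

bond 3 stroke→J1  (Se1 fixes effort; stroke away)
bond 0 stroke→TF1  (J1: bond 3 brought effort, rest push out)
bond 4 stroke→I1  (J1 effort already set via bond 3)
bond 1 stroke→J2  (through TF1, causality passes straight; one stroke at TF1)
bond 2 stroke→J3  (J2 effort already set via bond 1)
bond 5 stroke→R1  (J3: bond 2 brought effort, rest push out)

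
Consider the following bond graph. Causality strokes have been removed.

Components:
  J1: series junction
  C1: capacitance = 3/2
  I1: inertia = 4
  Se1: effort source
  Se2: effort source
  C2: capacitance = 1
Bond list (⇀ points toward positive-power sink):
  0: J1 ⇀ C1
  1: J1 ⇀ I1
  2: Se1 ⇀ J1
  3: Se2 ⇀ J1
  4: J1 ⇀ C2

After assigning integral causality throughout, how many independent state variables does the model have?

#2 stroke at J1  (Se1 (Se) sets effort on bond)
#3 stroke at J1  (source Se2 imposes e)
#0 stroke at J1  (C1 outputs effort q/C1)
#1 stroke at I1  (prefer integral on I1)
#4 stroke at J1  (1-jn J1 has f-setter on 1)

3  (C1, C2, I1 all integral)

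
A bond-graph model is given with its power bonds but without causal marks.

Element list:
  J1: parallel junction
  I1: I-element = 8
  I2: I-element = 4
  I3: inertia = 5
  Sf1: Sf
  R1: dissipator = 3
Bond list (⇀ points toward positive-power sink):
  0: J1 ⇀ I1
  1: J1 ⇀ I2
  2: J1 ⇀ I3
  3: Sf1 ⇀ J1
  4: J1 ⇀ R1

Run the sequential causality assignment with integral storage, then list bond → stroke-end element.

bond 3 stroke→Sf1  (Sf1 (Sf) sets flow on bond)
bond 0 stroke→I1  (I1 integral (f out))
bond 1 stroke→I2  (prefer integral on I2)
bond 2 stroke→I3  (I3 integral (f out))
bond 4 stroke→J1  (closing 0-jn rule on J1)

bond 0 stroke at I1
bond 1 stroke at I2
bond 2 stroke at I3
bond 3 stroke at Sf1
bond 4 stroke at J1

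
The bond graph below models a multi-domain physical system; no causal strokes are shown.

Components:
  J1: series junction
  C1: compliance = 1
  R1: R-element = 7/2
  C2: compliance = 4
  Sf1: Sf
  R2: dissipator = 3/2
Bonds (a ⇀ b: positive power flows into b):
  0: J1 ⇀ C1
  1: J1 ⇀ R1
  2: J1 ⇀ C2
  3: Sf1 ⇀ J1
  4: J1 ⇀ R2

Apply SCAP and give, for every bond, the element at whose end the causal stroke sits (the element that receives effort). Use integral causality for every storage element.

#0 stroke→J1
#1 stroke→J1
#2 stroke→J1
#3 stroke→Sf1
#4 stroke→J1

bond 3 |Sf1  (Sf1: flow source, stroke at near end)
bond 0 |J1  (common-f at J1 fixed by 3)
bond 1 |J1  (J1: bond 3 brought flow, rest push out)
bond 2 |J1  (J1: bond 3 brought flow, rest push out)
bond 4 |J1  (J1: bond 3 brought flow, rest push out)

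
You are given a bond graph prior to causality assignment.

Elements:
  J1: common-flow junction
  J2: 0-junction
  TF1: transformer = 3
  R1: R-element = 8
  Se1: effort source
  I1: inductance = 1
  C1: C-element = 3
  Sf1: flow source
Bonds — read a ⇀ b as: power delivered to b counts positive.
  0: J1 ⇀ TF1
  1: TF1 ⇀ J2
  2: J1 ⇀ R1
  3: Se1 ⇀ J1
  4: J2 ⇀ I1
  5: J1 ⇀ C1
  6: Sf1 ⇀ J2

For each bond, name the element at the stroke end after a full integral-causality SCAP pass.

β3 stroke at J1  (Se1 (Se) sets effort on bond)
β6 stroke at Sf1  (Sf1: flow source, stroke at near end)
β4 stroke at I1  (I1 integral (f out))
β1 stroke at J2  (only one effort-in slot at J2)
β0 stroke at TF1  (TF TF1: opposite of bond 1)
β2 stroke at J1  (1-jn J1 has f-setter on 0)
β5 stroke at J1  (J1: bond 0 brought flow, rest push out)

b0 →TF1
b1 →J2
b2 →J1
b3 →J1
b4 →I1
b5 →J1
b6 →Sf1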